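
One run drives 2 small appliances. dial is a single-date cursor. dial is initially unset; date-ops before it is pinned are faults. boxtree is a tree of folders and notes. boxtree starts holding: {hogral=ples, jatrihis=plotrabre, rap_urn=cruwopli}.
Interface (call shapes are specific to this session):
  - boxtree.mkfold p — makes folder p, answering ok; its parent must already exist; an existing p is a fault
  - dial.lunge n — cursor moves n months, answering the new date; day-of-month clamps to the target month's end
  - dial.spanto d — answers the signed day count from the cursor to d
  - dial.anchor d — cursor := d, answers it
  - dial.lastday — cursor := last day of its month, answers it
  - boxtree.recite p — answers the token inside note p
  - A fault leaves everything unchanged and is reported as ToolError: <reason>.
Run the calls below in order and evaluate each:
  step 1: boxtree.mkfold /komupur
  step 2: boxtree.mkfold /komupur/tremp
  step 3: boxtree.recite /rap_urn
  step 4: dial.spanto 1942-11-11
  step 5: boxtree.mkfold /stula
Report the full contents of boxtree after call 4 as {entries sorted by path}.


% 1. boxtree.mkfold(p: /komupur) : ok
% 2. boxtree.mkfold(p: /komupur/tremp) : ok
% 3. boxtree.recite(p: /rap_urn) : cruwopli
% 4. dial.spanto(d: 1942-11-11) : ToolError: no date set
% 5. boxtree.mkfold(p: /stula) : ok

Answer: {hogral=ples, jatrihis=plotrabre, komupur/, komupur/tremp/, rap_urn=cruwopli}


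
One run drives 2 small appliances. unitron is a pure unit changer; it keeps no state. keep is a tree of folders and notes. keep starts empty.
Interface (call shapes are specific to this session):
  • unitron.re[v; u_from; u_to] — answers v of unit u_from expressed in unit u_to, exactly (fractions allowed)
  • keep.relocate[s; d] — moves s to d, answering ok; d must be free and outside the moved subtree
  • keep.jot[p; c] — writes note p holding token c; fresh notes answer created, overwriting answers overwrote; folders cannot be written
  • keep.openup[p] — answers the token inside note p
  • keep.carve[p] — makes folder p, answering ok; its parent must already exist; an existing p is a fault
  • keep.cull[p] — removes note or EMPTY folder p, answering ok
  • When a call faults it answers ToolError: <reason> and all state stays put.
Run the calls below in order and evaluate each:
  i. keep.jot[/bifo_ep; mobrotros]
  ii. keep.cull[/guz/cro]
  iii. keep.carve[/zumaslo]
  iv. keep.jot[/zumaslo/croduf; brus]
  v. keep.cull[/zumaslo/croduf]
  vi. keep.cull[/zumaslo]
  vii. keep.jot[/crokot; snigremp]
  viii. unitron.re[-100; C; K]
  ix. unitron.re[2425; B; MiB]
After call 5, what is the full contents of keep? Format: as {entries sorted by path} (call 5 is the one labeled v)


Answer: {bifo_ep=mobrotros, zumaslo/}

Derivation:
Now I run jot(p→/bifo_ep, c→mobrotros), and observe created.
I call cull(p→/guz/cro), yielding ToolError: not found.
Calling carve(p→/zumaslo), which returns ok.
I run jot(p→/zumaslo/croduf, c→brus), which returns created.
Now I run cull(p→/zumaslo/croduf), — result: ok.
Now I run cull(p→/zumaslo): ok.
Invoking jot(p→/crokot, c→snigremp), → created.
I invoke re(v→-100, u_from→C, u_to→K), and get 3463/20.
I run re(v→2425, u_from→B, u_to→MiB), giving 2425/1048576.


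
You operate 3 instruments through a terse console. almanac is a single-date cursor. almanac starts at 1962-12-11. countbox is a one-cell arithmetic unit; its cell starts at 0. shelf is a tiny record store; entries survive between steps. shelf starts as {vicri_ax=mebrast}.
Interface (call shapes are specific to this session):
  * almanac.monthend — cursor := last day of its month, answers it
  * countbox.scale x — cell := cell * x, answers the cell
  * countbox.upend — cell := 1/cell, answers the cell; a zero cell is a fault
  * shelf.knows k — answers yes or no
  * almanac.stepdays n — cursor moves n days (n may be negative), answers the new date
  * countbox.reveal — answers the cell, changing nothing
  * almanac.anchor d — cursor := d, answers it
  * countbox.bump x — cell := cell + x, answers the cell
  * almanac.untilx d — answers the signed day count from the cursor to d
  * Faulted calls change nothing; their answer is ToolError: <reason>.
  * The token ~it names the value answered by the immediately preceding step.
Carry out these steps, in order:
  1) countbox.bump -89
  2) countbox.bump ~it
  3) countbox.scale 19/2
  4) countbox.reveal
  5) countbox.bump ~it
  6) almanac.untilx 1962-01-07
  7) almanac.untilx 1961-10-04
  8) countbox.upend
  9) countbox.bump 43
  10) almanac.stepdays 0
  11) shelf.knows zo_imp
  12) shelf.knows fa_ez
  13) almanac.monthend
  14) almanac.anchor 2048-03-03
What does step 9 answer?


Answer: 145425/3382

Derivation:
# 1. bump(x='-89') ~> -89
# 2. bump(x='~it') ~> -178
# 3. scale(x='19/2') ~> -1691
# 4. reveal() ~> -1691
# 5. bump(x='~it') ~> -3382
# 6. untilx(d='1962-01-07') ~> -338
# 7. untilx(d='1961-10-04') ~> -433
# 8. upend() ~> -1/3382
# 9. bump(x='43') ~> 145425/3382
# 10. stepdays(n='0') ~> 1962-12-11
# 11. knows(k='zo_imp') ~> no
# 12. knows(k='fa_ez') ~> no
# 13. monthend() ~> 1962-12-31
# 14. anchor(d='2048-03-03') ~> 2048-03-03


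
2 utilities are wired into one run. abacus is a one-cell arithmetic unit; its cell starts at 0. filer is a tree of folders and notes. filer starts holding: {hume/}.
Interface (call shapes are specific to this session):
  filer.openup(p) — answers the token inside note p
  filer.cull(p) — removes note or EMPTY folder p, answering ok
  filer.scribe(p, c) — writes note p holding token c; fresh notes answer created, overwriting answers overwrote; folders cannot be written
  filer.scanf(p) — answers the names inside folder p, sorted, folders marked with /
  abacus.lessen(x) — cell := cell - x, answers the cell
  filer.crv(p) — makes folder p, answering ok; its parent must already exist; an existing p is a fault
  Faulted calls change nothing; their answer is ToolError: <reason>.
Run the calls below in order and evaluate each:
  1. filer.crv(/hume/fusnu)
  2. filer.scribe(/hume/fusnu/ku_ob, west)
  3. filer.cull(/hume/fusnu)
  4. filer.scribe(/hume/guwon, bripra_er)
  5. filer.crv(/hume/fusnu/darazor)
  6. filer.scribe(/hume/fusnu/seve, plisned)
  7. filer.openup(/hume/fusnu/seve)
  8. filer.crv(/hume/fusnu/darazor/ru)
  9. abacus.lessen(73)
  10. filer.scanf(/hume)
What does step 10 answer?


Answer: [fusnu/, guwon]

Derivation:
# filer.crv(p=/hume/fusnu) => ok
# filer.scribe(p=/hume/fusnu/ku_ob, c=west) => created
# filer.cull(p=/hume/fusnu) => ToolError: not empty
# filer.scribe(p=/hume/guwon, c=bripra_er) => created
# filer.crv(p=/hume/fusnu/darazor) => ok
# filer.scribe(p=/hume/fusnu/seve, c=plisned) => created
# filer.openup(p=/hume/fusnu/seve) => plisned
# filer.crv(p=/hume/fusnu/darazor/ru) => ok
# abacus.lessen(x=73) => -73
# filer.scanf(p=/hume) => [fusnu/, guwon]


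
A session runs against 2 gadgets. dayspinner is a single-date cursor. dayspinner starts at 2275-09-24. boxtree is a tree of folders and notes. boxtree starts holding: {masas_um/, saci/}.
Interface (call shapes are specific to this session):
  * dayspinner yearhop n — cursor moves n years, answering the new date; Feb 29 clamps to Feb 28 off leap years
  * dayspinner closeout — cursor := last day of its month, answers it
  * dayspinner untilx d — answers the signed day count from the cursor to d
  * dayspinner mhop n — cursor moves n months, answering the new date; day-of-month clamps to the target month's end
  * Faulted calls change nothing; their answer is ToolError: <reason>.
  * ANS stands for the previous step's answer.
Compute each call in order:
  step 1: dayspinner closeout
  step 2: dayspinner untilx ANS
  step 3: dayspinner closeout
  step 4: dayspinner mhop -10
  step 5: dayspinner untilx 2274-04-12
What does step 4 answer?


Answer: 2274-11-30

Derivation:
==> dayspinner closeout()
<== 2275-09-30
==> dayspinner untilx(ANS)
<== 0
==> dayspinner closeout()
<== 2275-09-30
==> dayspinner mhop(-10)
<== 2274-11-30
==> dayspinner untilx(2274-04-12)
<== -232


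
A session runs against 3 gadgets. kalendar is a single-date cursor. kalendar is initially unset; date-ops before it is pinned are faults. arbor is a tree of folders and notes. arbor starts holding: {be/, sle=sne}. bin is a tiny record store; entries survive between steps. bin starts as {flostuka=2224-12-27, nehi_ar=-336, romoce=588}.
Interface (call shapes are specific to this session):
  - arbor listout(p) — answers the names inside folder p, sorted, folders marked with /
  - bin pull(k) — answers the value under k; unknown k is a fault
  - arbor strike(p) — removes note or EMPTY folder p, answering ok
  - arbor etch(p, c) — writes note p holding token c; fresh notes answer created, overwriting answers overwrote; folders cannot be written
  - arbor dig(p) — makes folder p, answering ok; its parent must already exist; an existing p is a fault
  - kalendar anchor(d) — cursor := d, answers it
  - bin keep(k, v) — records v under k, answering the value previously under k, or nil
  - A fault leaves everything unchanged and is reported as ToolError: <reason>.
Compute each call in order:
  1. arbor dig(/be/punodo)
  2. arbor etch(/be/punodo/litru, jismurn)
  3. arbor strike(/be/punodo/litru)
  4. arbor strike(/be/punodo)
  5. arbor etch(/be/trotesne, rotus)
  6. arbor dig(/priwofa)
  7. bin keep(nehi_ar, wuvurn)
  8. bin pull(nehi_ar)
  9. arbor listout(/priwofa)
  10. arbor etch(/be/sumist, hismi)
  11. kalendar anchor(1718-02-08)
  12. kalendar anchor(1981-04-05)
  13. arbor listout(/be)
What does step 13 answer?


>> arbor dig(p=/be/punodo)
<< ok
>> arbor etch(p=/be/punodo/litru, c=jismurn)
<< created
>> arbor strike(p=/be/punodo/litru)
<< ok
>> arbor strike(p=/be/punodo)
<< ok
>> arbor etch(p=/be/trotesne, c=rotus)
<< created
>> arbor dig(p=/priwofa)
<< ok
>> bin keep(k=nehi_ar, v=wuvurn)
<< -336
>> bin pull(k=nehi_ar)
<< wuvurn
>> arbor listout(p=/priwofa)
<< []
>> arbor etch(p=/be/sumist, c=hismi)
<< created
>> kalendar anchor(d=1718-02-08)
<< 1718-02-08
>> kalendar anchor(d=1981-04-05)
<< 1981-04-05
>> arbor listout(p=/be)
<< [sumist, trotesne]

Answer: [sumist, trotesne]


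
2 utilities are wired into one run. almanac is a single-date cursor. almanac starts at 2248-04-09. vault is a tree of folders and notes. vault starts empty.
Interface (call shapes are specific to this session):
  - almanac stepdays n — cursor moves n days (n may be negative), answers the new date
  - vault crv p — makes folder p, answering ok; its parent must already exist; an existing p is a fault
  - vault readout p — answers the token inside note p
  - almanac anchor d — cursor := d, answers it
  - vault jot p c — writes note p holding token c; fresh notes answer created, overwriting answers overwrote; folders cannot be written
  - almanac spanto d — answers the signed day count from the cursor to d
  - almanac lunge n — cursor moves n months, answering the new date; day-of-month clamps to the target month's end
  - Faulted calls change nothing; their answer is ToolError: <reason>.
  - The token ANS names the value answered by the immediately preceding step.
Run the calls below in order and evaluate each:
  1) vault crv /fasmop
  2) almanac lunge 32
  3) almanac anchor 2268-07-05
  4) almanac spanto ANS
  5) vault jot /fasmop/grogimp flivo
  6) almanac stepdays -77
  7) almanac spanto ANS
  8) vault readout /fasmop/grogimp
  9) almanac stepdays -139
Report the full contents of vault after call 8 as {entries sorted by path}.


Answer: {fasmop/, fasmop/grogimp=flivo}

Derivation:
-> vault crv(p=/fasmop)
<- ok
-> almanac lunge(n=32)
<- 2250-12-09
-> almanac anchor(d=2268-07-05)
<- 2268-07-05
-> almanac spanto(d=ANS)
<- 0
-> vault jot(p=/fasmop/grogimp, c=flivo)
<- created
-> almanac stepdays(n=-77)
<- 2268-04-19
-> almanac spanto(d=ANS)
<- 0
-> vault readout(p=/fasmop/grogimp)
<- flivo
-> almanac stepdays(n=-139)
<- 2267-12-02


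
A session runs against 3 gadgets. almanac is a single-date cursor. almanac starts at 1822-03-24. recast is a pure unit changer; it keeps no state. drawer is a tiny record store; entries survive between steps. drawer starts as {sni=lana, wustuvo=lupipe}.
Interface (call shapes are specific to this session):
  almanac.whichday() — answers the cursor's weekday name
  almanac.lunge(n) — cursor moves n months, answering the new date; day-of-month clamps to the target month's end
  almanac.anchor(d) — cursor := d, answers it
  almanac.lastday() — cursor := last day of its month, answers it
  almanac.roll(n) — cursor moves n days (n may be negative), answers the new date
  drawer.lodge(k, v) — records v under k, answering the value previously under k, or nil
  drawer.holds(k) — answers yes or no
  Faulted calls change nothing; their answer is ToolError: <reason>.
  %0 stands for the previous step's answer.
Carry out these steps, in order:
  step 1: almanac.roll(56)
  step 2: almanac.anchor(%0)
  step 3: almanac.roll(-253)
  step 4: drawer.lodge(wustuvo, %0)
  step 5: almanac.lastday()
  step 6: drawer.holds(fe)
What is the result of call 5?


Answer: 1821-09-30

Derivation:
[in] almanac.roll n→56
= 1822-05-19
[in] almanac.anchor d→%0
= 1822-05-19
[in] almanac.roll n→-253
= 1821-09-08
[in] drawer.lodge k→wustuvo v→%0
= lupipe
[in] almanac.lastday
= 1821-09-30
[in] drawer.holds k→fe
= no


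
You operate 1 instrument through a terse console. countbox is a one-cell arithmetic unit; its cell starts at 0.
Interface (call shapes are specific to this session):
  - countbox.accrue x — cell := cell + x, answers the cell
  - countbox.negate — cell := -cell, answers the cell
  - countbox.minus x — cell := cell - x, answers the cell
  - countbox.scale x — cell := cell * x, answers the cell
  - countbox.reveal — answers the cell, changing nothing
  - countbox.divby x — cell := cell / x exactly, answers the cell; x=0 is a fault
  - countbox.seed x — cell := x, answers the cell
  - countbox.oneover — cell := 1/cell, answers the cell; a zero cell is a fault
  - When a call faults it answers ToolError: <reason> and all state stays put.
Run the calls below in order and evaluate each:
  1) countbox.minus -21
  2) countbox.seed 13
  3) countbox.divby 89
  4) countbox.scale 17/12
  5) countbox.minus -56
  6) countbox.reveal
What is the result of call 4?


Answer: 221/1068

Derivation:
% minus -21
:: 21
% seed 13
:: 13
% divby 89
:: 13/89
% scale 17/12
:: 221/1068
% minus -56
:: 60029/1068
% reveal
:: 60029/1068


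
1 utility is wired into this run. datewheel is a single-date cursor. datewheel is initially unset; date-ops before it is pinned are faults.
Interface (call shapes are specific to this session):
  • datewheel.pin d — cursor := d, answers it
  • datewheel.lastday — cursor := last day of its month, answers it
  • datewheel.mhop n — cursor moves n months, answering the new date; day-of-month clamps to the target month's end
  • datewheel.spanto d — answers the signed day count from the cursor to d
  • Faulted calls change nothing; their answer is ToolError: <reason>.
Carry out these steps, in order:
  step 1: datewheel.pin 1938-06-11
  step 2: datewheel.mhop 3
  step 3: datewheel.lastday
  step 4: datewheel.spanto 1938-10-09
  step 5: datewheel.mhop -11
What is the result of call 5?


Do: datewheel.pin[d: 1938-06-11]
See: 1938-06-11
Do: datewheel.mhop[n: 3]
See: 1938-09-11
Do: datewheel.lastday[]
See: 1938-09-30
Do: datewheel.spanto[d: 1938-10-09]
See: 9
Do: datewheel.mhop[n: -11]
See: 1937-10-30

Answer: 1937-10-30


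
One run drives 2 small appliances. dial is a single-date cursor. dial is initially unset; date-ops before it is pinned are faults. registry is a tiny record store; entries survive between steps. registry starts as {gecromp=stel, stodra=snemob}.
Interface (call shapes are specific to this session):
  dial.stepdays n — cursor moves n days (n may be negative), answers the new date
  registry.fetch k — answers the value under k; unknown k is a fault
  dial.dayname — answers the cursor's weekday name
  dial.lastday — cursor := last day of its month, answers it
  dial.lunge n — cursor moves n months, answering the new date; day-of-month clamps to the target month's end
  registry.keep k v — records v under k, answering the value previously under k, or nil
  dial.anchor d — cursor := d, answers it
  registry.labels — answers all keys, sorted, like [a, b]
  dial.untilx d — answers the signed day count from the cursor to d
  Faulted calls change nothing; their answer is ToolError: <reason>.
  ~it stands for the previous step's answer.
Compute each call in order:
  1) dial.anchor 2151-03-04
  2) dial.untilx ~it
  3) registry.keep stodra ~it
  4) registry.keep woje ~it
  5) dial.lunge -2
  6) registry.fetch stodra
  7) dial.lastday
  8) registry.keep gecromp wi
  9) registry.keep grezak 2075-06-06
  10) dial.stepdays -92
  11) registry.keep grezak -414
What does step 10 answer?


! 1. dial.anchor(d=2151-03-04) -> 2151-03-04
! 2. dial.untilx(d=~it) -> 0
! 3. registry.keep(k=stodra, v=~it) -> snemob
! 4. registry.keep(k=woje, v=~it) -> nil
! 5. dial.lunge(n=-2) -> 2151-01-04
! 6. registry.fetch(k=stodra) -> 0
! 7. dial.lastday() -> 2151-01-31
! 8. registry.keep(k=gecromp, v=wi) -> stel
! 9. registry.keep(k=grezak, v=2075-06-06) -> nil
! 10. dial.stepdays(n=-92) -> 2150-10-31
! 11. registry.keep(k=grezak, v=-414) -> 2075-06-06

Answer: 2150-10-31


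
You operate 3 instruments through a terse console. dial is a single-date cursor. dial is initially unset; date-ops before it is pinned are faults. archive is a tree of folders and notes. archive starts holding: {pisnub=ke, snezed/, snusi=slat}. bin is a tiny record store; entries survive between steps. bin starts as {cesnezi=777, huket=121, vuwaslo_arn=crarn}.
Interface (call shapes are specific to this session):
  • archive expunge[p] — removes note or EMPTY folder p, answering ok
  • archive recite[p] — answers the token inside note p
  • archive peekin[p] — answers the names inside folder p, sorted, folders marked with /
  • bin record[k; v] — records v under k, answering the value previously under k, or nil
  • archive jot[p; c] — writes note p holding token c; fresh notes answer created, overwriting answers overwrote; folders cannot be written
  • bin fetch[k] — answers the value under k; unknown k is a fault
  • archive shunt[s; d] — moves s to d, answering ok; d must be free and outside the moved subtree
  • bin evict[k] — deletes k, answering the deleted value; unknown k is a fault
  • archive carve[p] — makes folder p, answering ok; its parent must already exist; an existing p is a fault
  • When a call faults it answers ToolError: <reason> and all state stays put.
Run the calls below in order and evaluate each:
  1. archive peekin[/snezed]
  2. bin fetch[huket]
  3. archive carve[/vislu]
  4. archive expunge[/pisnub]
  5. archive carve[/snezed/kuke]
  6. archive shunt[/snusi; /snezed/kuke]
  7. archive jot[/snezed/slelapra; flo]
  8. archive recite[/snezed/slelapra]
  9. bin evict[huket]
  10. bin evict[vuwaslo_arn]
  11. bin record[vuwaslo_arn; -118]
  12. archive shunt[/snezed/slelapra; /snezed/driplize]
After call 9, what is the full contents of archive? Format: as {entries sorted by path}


Answer: {snezed/, snezed/kuke/, snezed/slelapra=flo, snusi=slat, vislu/}

Derivation:
Then archive peekin using p→/snezed, and observe [].
Using bin fetch using k→huket, and see 121.
I call archive carve using p→/vislu, yielding ok.
Then archive expunge using p→/pisnub, and get ok.
I use archive carve using p→/snezed/kuke: ok.
Invoking archive shunt using s→/snusi, d→/snezed/kuke, and observe ToolError: exists.
I try archive jot using p→/snezed/slelapra, c→flo, giving created.
I invoke archive recite using p→/snezed/slelapra, and see flo.
Next I call bin evict using k→huket, and see 121.
Invoking bin evict using k→vuwaslo_arn, which returns crarn.
I run bin record using k→vuwaslo_arn, v→-118, and get nil.
Calling archive shunt using s→/snezed/slelapra, d→/snezed/driplize, and get ok.


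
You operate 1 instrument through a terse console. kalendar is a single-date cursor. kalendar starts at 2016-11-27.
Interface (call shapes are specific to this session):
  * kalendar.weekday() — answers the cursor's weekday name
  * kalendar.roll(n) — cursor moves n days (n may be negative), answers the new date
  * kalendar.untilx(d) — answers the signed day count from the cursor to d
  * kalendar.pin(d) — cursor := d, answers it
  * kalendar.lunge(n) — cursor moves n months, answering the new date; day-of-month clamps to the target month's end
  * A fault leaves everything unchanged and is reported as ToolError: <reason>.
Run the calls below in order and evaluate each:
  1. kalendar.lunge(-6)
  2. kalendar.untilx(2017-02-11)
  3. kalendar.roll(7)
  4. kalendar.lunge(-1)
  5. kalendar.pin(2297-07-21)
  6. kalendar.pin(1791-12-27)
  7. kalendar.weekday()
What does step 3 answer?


Answer: 2016-06-03

Derivation:
>>> lunge n=-6
  2016-05-27
>>> untilx d=2017-02-11
  260
>>> roll n=7
  2016-06-03
>>> lunge n=-1
  2016-05-03
>>> pin d=2297-07-21
  2297-07-21
>>> pin d=1791-12-27
  1791-12-27
>>> weekday
  Tuesday


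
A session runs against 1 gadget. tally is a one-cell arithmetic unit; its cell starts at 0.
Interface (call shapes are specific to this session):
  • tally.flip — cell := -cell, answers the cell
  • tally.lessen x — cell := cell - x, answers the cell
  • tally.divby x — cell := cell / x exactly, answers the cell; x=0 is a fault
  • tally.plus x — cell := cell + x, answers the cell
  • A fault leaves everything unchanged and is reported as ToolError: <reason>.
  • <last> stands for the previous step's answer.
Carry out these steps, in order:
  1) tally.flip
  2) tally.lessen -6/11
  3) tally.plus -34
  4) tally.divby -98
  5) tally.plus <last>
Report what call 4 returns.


Answer: 184/539

Derivation:
-- 1. flip() == 0
-- 2. lessen(x=-6/11) == 6/11
-- 3. plus(x=-34) == -368/11
-- 4. divby(x=-98) == 184/539
-- 5. plus(x=<last>) == 368/539


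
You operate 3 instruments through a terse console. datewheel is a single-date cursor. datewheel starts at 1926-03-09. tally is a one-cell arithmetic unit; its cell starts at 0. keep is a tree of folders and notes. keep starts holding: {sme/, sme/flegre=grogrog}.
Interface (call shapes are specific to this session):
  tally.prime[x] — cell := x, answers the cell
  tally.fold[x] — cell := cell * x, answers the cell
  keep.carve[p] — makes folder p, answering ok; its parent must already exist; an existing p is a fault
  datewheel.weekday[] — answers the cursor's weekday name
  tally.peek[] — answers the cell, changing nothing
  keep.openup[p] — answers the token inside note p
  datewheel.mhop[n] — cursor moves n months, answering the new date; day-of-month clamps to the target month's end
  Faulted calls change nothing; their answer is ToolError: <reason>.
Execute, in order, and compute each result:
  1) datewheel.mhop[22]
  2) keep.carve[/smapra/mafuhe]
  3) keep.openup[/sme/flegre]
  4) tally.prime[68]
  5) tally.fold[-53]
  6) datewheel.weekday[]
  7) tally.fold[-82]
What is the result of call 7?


# 1. mhop(n→22) == 1928-01-09
# 2. carve(p→/smapra/mafuhe) == ToolError: no parent
# 3. openup(p→/sme/flegre) == grogrog
# 4. prime(x→68) == 68
# 5. fold(x→-53) == -3604
# 6. weekday() == Monday
# 7. fold(x→-82) == 295528

Answer: 295528


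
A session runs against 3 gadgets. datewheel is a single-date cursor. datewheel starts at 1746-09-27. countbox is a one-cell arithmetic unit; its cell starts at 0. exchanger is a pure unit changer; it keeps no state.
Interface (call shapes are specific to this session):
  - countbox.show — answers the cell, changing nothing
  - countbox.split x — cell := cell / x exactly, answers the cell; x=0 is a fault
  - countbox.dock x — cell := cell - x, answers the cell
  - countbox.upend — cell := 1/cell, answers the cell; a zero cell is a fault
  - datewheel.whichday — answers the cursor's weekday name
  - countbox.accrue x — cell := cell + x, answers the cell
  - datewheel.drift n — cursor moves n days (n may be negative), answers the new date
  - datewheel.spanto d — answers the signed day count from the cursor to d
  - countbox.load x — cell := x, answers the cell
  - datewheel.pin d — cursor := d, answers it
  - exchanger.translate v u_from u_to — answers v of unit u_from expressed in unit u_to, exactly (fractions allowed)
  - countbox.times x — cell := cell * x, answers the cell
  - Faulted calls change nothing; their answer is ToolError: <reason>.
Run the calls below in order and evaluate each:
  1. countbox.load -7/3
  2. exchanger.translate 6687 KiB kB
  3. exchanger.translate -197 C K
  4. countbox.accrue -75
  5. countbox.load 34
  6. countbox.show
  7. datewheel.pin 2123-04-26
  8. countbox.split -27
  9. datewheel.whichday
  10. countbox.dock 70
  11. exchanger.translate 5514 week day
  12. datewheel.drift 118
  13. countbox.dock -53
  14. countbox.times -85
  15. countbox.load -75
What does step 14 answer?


·→ load(-7/3)
·← -7/3
·→ translate(6687, KiB, kB)
·← 855936/125
·→ translate(-197, C, K)
·← 1523/20
·→ accrue(-75)
·← -232/3
·→ load(34)
·← 34
·→ show()
·← 34
·→ pin(2123-04-26)
·← 2123-04-26
·→ split(-27)
·← -34/27
·→ whichday()
·← Monday
·→ dock(70)
·← -1924/27
·→ translate(5514, week, day)
·← 38598
·→ drift(118)
·← 2123-08-22
·→ dock(-53)
·← -493/27
·→ times(-85)
·← 41905/27
·→ load(-75)
·← -75

Answer: 41905/27


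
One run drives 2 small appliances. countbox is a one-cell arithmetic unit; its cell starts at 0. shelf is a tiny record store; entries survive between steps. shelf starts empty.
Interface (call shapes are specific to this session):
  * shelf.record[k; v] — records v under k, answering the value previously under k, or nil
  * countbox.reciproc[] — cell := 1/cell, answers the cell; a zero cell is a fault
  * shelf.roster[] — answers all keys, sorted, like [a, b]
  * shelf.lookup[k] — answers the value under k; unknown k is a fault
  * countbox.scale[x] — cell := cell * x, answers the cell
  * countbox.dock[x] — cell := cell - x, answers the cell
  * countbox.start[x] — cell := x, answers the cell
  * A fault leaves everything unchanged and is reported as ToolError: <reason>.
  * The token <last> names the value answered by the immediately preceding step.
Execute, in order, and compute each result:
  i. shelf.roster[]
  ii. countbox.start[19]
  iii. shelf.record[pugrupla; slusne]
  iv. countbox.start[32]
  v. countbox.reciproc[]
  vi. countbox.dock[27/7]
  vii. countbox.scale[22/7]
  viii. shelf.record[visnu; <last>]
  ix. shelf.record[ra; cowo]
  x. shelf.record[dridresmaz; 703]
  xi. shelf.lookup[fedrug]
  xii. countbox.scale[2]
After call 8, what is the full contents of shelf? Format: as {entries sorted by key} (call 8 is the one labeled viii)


Answer: {pugrupla=slusne, visnu=-9427/784}

Derivation:
>>> shelf.roster
  []
>>> countbox.start x=19
  19
>>> shelf.record k=pugrupla v=slusne
  nil
>>> countbox.start x=32
  32
>>> countbox.reciproc
  1/32
>>> countbox.dock x=27/7
  -857/224
>>> countbox.scale x=22/7
  -9427/784
>>> shelf.record k=visnu v=<last>
  nil
>>> shelf.record k=ra v=cowo
  nil
>>> shelf.record k=dridresmaz v=703
  nil
>>> shelf.lookup k=fedrug
  ToolError: no such key fedrug
>>> countbox.scale x=2
  -9427/392


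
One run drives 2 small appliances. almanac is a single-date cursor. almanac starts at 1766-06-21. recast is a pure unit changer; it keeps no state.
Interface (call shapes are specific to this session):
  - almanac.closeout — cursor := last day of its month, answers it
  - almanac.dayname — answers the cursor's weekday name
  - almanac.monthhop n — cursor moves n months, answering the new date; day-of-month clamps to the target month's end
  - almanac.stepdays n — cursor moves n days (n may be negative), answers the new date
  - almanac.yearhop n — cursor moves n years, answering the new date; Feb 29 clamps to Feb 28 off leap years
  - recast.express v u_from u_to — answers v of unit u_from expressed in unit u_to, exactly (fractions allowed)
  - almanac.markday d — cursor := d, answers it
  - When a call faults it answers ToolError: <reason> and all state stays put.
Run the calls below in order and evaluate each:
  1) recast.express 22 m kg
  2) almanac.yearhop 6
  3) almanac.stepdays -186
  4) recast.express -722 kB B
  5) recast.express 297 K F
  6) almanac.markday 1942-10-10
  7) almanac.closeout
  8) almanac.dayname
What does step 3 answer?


>> recast.express(v=22, u_from=m, u_to=kg)
<< ToolError: incompatible units
>> almanac.yearhop(n=6)
<< 1772-06-21
>> almanac.stepdays(n=-186)
<< 1771-12-18
>> recast.express(v=-722, u_from=kB, u_to=B)
<< -722000
>> recast.express(v=297, u_from=K, u_to=F)
<< 7493/100
>> almanac.markday(d=1942-10-10)
<< 1942-10-10
>> almanac.closeout()
<< 1942-10-31
>> almanac.dayname()
<< Saturday

Answer: 1771-12-18


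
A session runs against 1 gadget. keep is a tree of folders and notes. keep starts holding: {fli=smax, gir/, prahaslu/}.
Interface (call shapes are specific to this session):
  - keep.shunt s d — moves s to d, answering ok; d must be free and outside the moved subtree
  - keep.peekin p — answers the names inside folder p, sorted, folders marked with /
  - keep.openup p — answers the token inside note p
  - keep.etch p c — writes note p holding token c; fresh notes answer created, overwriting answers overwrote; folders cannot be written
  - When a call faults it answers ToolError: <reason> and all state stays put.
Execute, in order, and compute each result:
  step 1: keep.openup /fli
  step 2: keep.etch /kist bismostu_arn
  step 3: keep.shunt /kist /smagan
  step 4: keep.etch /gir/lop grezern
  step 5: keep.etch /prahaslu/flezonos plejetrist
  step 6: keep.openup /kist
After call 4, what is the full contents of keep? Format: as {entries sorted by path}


Answer: {fli=smax, gir/, gir/lop=grezern, prahaslu/, smagan=bismostu_arn}

Derivation:
Then openup on p→/fli, — result: smax.
I call etch on p→/kist, c→bismostu_arn, giving created.
I invoke shunt on s→/kist, d→/smagan, which returns ok.
Invoking etch on p→/gir/lop, c→grezern, yielding created.
I invoke etch on p→/prahaslu/flezonos, c→plejetrist, and get created.
Using openup on p→/kist, giving ToolError: not found.


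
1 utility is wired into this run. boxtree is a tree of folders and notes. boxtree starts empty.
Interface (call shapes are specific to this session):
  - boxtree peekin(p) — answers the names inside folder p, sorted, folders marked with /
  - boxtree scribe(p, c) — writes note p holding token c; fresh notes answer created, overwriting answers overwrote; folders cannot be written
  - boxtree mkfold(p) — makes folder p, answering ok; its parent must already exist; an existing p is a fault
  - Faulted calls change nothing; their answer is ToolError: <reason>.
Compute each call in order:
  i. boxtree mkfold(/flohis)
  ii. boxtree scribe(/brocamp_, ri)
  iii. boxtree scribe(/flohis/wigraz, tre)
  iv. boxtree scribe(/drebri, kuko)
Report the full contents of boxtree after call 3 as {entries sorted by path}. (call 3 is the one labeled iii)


I try boxtree mkfold(p→/flohis), — result: ok.
Calling boxtree scribe(p→/brocamp_, c→ri), and get created.
I use boxtree scribe(p→/flohis/wigraz, c→tre), yielding created.
I try boxtree scribe(p→/drebri, c→kuko), → created.

Answer: {brocamp_=ri, flohis/, flohis/wigraz=tre}


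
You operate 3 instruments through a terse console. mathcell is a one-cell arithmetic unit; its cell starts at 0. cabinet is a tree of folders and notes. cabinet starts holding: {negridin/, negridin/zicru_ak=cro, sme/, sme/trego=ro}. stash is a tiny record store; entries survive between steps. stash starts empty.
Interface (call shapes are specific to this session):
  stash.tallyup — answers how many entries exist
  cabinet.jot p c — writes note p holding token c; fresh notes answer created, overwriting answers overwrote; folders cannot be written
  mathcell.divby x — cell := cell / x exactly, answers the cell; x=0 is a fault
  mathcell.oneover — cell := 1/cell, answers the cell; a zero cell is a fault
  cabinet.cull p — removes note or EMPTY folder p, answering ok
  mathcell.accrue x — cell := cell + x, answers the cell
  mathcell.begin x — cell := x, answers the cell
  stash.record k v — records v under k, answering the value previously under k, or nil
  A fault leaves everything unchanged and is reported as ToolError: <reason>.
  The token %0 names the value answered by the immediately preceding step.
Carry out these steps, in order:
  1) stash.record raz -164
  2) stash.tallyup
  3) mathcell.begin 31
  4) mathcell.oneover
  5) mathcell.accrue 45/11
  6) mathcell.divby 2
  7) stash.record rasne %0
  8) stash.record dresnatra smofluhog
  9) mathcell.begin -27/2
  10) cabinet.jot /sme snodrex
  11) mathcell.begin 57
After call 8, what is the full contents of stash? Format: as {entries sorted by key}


Answer: {dresnatra=smofluhog, rasne=703/341, raz=-164}

Derivation:
-> record(k→raz, v→-164)
<- nil
-> tallyup()
<- 1
-> begin(x→31)
<- 31
-> oneover()
<- 1/31
-> accrue(x→45/11)
<- 1406/341
-> divby(x→2)
<- 703/341
-> record(k→rasne, v→%0)
<- nil
-> record(k→dresnatra, v→smofluhog)
<- nil
-> begin(x→-27/2)
<- -27/2
-> jot(p→/sme, c→snodrex)
<- ToolError: is a directory
-> begin(x→57)
<- 57


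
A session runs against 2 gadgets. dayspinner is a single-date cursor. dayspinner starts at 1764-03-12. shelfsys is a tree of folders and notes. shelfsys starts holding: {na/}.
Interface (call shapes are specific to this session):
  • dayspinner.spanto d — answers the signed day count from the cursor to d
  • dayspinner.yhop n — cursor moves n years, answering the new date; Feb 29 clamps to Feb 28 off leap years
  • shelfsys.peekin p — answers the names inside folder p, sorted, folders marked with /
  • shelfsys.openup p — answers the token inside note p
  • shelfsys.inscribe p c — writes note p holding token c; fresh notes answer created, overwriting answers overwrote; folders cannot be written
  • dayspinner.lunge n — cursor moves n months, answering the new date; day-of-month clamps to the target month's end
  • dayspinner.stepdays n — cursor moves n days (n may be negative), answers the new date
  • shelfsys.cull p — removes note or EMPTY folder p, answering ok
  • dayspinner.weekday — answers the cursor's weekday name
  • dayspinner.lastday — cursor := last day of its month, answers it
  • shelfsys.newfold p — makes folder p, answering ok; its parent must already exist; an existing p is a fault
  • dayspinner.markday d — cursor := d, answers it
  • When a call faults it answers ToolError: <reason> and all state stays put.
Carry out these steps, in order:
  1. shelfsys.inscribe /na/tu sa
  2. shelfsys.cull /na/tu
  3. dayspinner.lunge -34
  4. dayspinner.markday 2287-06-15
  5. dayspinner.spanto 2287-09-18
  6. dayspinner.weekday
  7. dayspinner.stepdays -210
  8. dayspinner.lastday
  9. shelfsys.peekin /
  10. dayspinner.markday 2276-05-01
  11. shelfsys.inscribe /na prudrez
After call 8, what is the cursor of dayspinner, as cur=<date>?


Answer: cur=2286-11-30

Derivation:
# 1. inscribe(/na/tu, sa) : created
# 2. cull(/na/tu) : ok
# 3. lunge(-34) : 1761-05-12
# 4. markday(2287-06-15) : 2287-06-15
# 5. spanto(2287-09-18) : 95
# 6. weekday() : Wednesday
# 7. stepdays(-210) : 2286-11-17
# 8. lastday() : 2286-11-30
# 9. peekin(/) : [na/]
# 10. markday(2276-05-01) : 2276-05-01
# 11. inscribe(/na, prudrez) : ToolError: is a directory


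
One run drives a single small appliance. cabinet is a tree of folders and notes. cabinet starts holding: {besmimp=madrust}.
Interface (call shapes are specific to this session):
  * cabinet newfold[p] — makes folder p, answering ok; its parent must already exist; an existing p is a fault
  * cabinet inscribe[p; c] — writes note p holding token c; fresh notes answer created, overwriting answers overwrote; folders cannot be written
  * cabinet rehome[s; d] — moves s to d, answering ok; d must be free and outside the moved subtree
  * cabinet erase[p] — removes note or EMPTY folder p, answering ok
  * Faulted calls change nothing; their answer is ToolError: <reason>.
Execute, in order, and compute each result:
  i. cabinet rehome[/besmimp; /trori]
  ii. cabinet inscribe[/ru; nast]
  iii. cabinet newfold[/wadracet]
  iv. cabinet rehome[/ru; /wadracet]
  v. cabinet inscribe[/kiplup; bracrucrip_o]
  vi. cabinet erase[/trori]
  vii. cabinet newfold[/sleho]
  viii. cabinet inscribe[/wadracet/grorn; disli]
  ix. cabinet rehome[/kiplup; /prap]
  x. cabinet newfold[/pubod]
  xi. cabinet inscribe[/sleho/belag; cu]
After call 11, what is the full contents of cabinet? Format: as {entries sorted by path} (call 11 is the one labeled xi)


Answer: {prap=bracrucrip_o, pubod/, ru=nast, sleho/, sleho/belag=cu, wadracet/, wadracet/grorn=disli}

Derivation:
·→ cabinet rehome(s='/besmimp', d='/trori')
·← ok
·→ cabinet inscribe(p='/ru', c='nast')
·← created
·→ cabinet newfold(p='/wadracet')
·← ok
·→ cabinet rehome(s='/ru', d='/wadracet')
·← ToolError: exists
·→ cabinet inscribe(p='/kiplup', c='bracrucrip_o')
·← created
·→ cabinet erase(p='/trori')
·← ok
·→ cabinet newfold(p='/sleho')
·← ok
·→ cabinet inscribe(p='/wadracet/grorn', c='disli')
·← created
·→ cabinet rehome(s='/kiplup', d='/prap')
·← ok
·→ cabinet newfold(p='/pubod')
·← ok
·→ cabinet inscribe(p='/sleho/belag', c='cu')
·← created


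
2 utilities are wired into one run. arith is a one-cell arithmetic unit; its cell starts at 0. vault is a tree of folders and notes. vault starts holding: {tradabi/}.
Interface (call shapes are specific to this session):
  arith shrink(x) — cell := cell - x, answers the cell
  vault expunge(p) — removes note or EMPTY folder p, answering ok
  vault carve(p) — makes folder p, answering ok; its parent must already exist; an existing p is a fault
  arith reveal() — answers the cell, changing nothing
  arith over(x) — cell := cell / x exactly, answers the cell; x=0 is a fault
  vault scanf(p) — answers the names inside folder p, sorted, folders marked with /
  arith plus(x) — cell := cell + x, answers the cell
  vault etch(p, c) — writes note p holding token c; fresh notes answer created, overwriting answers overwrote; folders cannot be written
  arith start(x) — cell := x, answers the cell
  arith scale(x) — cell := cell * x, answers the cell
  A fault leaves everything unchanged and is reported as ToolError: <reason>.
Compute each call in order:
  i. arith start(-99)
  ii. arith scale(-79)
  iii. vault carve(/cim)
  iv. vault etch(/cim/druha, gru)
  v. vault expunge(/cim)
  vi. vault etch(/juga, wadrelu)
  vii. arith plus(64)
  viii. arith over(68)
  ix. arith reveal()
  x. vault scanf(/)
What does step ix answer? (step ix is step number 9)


Answer: 7885/68

Derivation:
Using arith start(x=-99), and observe -99.
Now I run arith scale(x=-79), → 7821.
I run vault carve(p=/cim), — result: ok.
Next I call vault etch(p=/cim/druha, c=gru), and get created.
Next I call vault expunge(p=/cim), — result: ToolError: not empty.
I use vault etch(p=/juga, c=wadrelu): created.
I call arith plus(x=64), and see 7885.
I call arith over(x=68), which returns 7885/68.
Now I run arith reveal(), and see 7885/68.
I call vault scanf(p=/), which returns [cim/, juga, tradabi/].


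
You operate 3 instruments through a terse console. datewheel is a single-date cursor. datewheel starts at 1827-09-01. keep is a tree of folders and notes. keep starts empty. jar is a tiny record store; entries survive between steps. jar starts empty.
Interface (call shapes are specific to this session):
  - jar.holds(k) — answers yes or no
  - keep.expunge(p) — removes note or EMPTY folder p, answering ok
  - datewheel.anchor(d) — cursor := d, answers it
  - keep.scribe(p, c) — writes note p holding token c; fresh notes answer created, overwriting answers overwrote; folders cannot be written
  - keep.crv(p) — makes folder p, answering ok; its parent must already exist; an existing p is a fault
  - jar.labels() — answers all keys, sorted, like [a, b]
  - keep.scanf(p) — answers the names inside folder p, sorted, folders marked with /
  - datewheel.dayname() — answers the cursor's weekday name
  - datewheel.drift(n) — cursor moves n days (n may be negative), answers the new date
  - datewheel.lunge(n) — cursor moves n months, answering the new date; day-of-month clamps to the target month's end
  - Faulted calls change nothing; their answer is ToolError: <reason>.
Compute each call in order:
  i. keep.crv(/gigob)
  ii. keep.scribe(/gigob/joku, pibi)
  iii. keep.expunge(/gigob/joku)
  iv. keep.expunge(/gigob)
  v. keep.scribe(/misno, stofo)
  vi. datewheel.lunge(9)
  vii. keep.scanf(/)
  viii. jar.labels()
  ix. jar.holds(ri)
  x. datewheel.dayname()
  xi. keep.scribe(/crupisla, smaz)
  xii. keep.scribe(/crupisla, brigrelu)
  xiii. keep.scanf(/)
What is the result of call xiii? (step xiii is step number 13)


Answer: [crupisla, misno]

Derivation:
·→ crv(p='/gigob')
·← ok
·→ scribe(p='/gigob/joku', c='pibi')
·← created
·→ expunge(p='/gigob/joku')
·← ok
·→ expunge(p='/gigob')
·← ok
·→ scribe(p='/misno', c='stofo')
·← created
·→ lunge(n='9')
·← 1828-06-01
·→ scanf(p='/')
·← [misno]
·→ labels()
·← []
·→ holds(k='ri')
·← no
·→ dayname()
·← Sunday
·→ scribe(p='/crupisla', c='smaz')
·← created
·→ scribe(p='/crupisla', c='brigrelu')
·← overwrote
·→ scanf(p='/')
·← [crupisla, misno]
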